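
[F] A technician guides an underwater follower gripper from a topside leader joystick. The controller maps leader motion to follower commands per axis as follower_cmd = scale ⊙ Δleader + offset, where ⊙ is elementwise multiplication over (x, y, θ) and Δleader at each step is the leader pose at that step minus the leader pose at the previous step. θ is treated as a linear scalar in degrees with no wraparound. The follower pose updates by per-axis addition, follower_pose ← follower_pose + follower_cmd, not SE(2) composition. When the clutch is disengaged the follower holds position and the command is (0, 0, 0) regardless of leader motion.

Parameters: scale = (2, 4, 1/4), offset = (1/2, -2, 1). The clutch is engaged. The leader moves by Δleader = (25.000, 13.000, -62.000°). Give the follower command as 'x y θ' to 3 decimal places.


50.500 50.000 -14.500

axis x: 2·25.000 + 1/2 = 50.500
axis y: 4·13.000 + -2 = 50.000
axis θ: 1/4·-62.000 + 1 = -14.500


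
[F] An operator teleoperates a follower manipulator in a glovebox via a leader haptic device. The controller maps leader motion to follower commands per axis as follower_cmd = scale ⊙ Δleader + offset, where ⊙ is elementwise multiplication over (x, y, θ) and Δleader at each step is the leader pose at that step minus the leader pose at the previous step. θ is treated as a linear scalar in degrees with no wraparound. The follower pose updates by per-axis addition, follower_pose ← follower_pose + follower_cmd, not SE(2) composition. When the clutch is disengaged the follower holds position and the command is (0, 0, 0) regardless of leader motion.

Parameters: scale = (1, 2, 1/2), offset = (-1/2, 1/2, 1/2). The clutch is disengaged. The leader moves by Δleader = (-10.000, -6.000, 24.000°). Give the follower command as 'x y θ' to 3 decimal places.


0.000 0.000 0.000

clutch disengaged → follower holds; cmd = (0, 0, 0)


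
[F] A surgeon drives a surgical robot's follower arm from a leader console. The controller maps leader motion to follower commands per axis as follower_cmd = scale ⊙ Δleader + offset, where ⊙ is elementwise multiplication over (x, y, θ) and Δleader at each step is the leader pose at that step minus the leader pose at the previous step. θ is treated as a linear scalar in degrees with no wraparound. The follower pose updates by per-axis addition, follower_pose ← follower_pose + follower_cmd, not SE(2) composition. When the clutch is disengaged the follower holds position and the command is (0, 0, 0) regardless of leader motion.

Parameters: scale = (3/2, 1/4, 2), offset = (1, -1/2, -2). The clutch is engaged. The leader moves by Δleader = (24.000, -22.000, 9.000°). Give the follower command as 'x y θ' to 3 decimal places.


37.000 -6.000 16.000

axis x: 3/2·24.000 + 1 = 37.000
axis y: 1/4·-22.000 + -1/2 = -6.000
axis θ: 2·9.000 + -2 = 16.000


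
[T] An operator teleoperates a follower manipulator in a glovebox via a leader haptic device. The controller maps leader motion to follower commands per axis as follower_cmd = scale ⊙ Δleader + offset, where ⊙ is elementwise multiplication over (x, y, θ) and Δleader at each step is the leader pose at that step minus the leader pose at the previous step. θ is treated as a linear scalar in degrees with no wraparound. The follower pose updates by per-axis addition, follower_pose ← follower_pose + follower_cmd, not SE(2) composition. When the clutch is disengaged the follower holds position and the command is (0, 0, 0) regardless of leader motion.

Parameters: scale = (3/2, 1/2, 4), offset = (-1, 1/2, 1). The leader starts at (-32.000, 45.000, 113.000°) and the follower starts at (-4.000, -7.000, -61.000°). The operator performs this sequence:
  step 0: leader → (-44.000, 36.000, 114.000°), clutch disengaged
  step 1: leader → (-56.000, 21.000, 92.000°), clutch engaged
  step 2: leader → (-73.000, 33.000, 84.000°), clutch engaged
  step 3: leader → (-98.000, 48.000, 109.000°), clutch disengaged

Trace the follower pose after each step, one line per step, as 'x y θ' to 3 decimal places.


step 0: Δleader=(-12.000, -9.000, 1.000°), disengaged; cmd=(0,0,0) → follower holds at (-4.000, -7.000, -61.000°)
step 1: Δleader=(-12.000, -15.000, -22.000°), engaged; cmd=(-19.000, -7.000, -87.000°) → follower=(-23.000, -14.000, -148.000°)
step 2: Δleader=(-17.000, 12.000, -8.000°), engaged; cmd=(-26.500, 6.500, -31.000°) → follower=(-49.500, -7.500, -179.000°)
step 3: Δleader=(-25.000, 15.000, 25.000°), disengaged; cmd=(0,0,0) → follower holds at (-49.500, -7.500, -179.000°)

-4.000 -7.000 -61.000
-23.000 -14.000 -148.000
-49.500 -7.500 -179.000
-49.500 -7.500 -179.000


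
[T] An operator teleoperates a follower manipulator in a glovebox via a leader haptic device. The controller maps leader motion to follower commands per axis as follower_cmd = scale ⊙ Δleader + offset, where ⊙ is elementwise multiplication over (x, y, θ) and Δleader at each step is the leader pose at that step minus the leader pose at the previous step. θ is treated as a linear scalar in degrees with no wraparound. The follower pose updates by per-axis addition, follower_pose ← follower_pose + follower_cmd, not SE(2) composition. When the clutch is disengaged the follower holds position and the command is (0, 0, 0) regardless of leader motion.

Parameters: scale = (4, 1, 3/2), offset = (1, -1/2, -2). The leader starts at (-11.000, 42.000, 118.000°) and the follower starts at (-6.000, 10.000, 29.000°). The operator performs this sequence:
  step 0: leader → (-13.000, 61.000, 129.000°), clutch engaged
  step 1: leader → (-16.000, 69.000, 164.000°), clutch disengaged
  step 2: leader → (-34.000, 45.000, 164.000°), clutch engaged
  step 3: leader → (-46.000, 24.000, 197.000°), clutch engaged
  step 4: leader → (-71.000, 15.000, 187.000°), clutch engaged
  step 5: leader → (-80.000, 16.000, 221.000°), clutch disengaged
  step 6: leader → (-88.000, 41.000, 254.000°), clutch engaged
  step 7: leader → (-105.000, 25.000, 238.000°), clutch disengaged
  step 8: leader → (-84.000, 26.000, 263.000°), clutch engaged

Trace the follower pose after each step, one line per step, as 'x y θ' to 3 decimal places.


-13.000 28.500 43.500
-13.000 28.500 43.500
-84.000 4.000 41.500
-131.000 -17.500 89.000
-230.000 -27.000 72.000
-230.000 -27.000 72.000
-261.000 -2.500 119.500
-261.000 -2.500 119.500
-176.000 -2.000 155.000

step 0: Δleader=(-2.000, 19.000, 11.000°), engaged; cmd=(-7.000, 18.500, 14.500°) → follower=(-13.000, 28.500, 43.500°)
step 1: Δleader=(-3.000, 8.000, 35.000°), disengaged; cmd=(0,0,0) → follower holds at (-13.000, 28.500, 43.500°)
step 2: Δleader=(-18.000, -24.000, 0.000°), engaged; cmd=(-71.000, -24.500, -2.000°) → follower=(-84.000, 4.000, 41.500°)
step 3: Δleader=(-12.000, -21.000, 33.000°), engaged; cmd=(-47.000, -21.500, 47.500°) → follower=(-131.000, -17.500, 89.000°)
step 4: Δleader=(-25.000, -9.000, -10.000°), engaged; cmd=(-99.000, -9.500, -17.000°) → follower=(-230.000, -27.000, 72.000°)
step 5: Δleader=(-9.000, 1.000, 34.000°), disengaged; cmd=(0,0,0) → follower holds at (-230.000, -27.000, 72.000°)
step 6: Δleader=(-8.000, 25.000, 33.000°), engaged; cmd=(-31.000, 24.500, 47.500°) → follower=(-261.000, -2.500, 119.500°)
step 7: Δleader=(-17.000, -16.000, -16.000°), disengaged; cmd=(0,0,0) → follower holds at (-261.000, -2.500, 119.500°)
step 8: Δleader=(21.000, 1.000, 25.000°), engaged; cmd=(85.000, 0.500, 35.500°) → follower=(-176.000, -2.000, 155.000°)


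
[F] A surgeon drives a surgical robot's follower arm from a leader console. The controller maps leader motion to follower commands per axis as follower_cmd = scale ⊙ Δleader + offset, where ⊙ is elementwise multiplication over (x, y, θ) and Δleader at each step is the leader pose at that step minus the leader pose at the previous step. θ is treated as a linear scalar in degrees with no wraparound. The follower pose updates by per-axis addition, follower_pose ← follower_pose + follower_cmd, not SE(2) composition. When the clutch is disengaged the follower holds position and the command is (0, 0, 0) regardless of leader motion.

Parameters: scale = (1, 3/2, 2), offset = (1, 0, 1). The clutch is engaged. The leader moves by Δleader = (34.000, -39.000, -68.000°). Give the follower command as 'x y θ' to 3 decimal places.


axis x: 1·34.000 + 1 = 35.000
axis y: 3/2·-39.000 + 0 = -58.500
axis θ: 2·-68.000 + 1 = -135.000

35.000 -58.500 -135.000


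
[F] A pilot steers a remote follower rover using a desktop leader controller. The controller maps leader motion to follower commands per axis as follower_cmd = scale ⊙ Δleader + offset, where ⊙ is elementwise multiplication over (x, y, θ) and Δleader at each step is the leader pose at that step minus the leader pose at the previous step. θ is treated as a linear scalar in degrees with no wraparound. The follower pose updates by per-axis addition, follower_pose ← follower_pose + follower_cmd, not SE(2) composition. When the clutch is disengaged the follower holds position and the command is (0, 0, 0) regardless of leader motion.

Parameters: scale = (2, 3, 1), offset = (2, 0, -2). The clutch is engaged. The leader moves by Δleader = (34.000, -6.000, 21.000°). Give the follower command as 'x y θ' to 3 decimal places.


axis x: 2·34.000 + 2 = 70.000
axis y: 3·-6.000 + 0 = -18.000
axis θ: 1·21.000 + -2 = 19.000

70.000 -18.000 19.000


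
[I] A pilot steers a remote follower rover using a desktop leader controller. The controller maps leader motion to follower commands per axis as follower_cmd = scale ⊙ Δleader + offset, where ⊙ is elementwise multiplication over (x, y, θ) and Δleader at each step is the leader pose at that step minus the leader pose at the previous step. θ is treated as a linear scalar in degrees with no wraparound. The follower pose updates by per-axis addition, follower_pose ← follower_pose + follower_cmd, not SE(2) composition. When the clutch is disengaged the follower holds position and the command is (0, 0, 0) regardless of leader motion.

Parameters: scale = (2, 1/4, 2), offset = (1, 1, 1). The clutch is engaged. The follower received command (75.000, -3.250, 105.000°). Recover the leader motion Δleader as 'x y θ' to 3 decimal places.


axis x: (75.000 − 1) / (2) = 37.000
axis y: (-3.250 − 1) / (1/4) = -17.000
axis θ: (105.000 − 1) / (2) = 52.000

37.000 -17.000 52.000


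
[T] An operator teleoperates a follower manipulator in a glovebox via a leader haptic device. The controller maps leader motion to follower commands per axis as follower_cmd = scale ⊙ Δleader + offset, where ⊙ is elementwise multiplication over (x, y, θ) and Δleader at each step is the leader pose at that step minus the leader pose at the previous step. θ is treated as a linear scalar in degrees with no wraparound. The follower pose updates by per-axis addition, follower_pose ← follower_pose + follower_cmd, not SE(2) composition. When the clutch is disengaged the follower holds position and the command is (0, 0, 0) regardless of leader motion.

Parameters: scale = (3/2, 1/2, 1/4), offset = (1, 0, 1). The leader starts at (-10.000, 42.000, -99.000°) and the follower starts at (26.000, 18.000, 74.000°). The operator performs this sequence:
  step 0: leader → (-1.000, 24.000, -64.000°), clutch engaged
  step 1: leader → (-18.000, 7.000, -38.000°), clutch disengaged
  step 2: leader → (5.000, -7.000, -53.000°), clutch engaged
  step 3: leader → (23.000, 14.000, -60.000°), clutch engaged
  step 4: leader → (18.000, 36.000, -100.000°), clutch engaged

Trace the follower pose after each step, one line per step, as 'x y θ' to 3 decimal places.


step 0: Δleader=(9.000, -18.000, 35.000°), engaged; cmd=(14.500, -9.000, 9.750°) → follower=(40.500, 9.000, 83.750°)
step 1: Δleader=(-17.000, -17.000, 26.000°), disengaged; cmd=(0,0,0) → follower holds at (40.500, 9.000, 83.750°)
step 2: Δleader=(23.000, -14.000, -15.000°), engaged; cmd=(35.500, -7.000, -2.750°) → follower=(76.000, 2.000, 81.000°)
step 3: Δleader=(18.000, 21.000, -7.000°), engaged; cmd=(28.000, 10.500, -0.750°) → follower=(104.000, 12.500, 80.250°)
step 4: Δleader=(-5.000, 22.000, -40.000°), engaged; cmd=(-6.500, 11.000, -9.000°) → follower=(97.500, 23.500, 71.250°)

40.500 9.000 83.750
40.500 9.000 83.750
76.000 2.000 81.000
104.000 12.500 80.250
97.500 23.500 71.250


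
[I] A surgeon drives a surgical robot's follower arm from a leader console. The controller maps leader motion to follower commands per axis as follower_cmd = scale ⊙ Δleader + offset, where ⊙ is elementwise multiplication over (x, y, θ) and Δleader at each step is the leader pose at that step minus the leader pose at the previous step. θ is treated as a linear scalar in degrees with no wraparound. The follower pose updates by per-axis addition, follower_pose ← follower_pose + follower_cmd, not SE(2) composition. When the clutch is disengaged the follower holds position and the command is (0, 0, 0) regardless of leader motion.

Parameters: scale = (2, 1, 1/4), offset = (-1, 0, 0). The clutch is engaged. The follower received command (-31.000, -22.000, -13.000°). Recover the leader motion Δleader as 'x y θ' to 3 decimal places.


axis x: (-31.000 − -1) / (2) = -15.000
axis y: (-22.000 − 0) / (1) = -22.000
axis θ: (-13.000 − 0) / (1/4) = -52.000

-15.000 -22.000 -52.000


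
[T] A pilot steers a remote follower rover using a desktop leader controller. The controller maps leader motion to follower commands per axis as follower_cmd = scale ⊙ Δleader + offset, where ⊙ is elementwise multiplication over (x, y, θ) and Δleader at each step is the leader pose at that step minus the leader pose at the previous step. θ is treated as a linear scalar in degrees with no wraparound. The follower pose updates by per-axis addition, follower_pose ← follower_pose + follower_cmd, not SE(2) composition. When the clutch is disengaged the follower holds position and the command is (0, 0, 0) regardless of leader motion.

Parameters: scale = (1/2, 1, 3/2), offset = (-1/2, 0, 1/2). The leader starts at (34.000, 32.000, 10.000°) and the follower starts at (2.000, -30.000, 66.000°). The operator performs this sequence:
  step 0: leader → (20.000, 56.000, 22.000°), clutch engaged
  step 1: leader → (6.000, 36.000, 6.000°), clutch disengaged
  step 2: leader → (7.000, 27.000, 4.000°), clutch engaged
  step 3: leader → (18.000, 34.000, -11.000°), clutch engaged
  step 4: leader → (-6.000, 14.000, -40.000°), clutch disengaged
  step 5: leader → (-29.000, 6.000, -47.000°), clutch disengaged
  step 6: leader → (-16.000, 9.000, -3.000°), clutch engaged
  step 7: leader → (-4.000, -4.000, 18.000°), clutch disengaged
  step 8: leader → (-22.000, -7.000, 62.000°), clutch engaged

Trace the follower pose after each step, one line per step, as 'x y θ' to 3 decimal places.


-5.500 -6.000 84.500
-5.500 -6.000 84.500
-5.500 -15.000 82.000
-0.500 -8.000 60.000
-0.500 -8.000 60.000
-0.500 -8.000 60.000
5.500 -5.000 126.500
5.500 -5.000 126.500
-4.000 -8.000 193.000

step 0: Δleader=(-14.000, 24.000, 12.000°), engaged; cmd=(-7.500, 24.000, 18.500°) → follower=(-5.500, -6.000, 84.500°)
step 1: Δleader=(-14.000, -20.000, -16.000°), disengaged; cmd=(0,0,0) → follower holds at (-5.500, -6.000, 84.500°)
step 2: Δleader=(1.000, -9.000, -2.000°), engaged; cmd=(0.000, -9.000, -2.500°) → follower=(-5.500, -15.000, 82.000°)
step 3: Δleader=(11.000, 7.000, -15.000°), engaged; cmd=(5.000, 7.000, -22.000°) → follower=(-0.500, -8.000, 60.000°)
step 4: Δleader=(-24.000, -20.000, -29.000°), disengaged; cmd=(0,0,0) → follower holds at (-0.500, -8.000, 60.000°)
step 5: Δleader=(-23.000, -8.000, -7.000°), disengaged; cmd=(0,0,0) → follower holds at (-0.500, -8.000, 60.000°)
step 6: Δleader=(13.000, 3.000, 44.000°), engaged; cmd=(6.000, 3.000, 66.500°) → follower=(5.500, -5.000, 126.500°)
step 7: Δleader=(12.000, -13.000, 21.000°), disengaged; cmd=(0,0,0) → follower holds at (5.500, -5.000, 126.500°)
step 8: Δleader=(-18.000, -3.000, 44.000°), engaged; cmd=(-9.500, -3.000, 66.500°) → follower=(-4.000, -8.000, 193.000°)


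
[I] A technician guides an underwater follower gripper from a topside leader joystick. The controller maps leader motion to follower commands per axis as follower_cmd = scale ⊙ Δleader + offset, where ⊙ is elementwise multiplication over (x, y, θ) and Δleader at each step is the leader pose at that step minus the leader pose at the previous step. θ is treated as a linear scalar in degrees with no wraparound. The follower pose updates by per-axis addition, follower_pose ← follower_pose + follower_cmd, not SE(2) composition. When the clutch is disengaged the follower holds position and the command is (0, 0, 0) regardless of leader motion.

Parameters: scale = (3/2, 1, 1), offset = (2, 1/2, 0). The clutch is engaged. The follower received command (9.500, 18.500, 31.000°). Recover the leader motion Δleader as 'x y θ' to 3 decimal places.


5.000 18.000 31.000

axis x: (9.500 − 2) / (3/2) = 5.000
axis y: (18.500 − 1/2) / (1) = 18.000
axis θ: (31.000 − 0) / (1) = 31.000


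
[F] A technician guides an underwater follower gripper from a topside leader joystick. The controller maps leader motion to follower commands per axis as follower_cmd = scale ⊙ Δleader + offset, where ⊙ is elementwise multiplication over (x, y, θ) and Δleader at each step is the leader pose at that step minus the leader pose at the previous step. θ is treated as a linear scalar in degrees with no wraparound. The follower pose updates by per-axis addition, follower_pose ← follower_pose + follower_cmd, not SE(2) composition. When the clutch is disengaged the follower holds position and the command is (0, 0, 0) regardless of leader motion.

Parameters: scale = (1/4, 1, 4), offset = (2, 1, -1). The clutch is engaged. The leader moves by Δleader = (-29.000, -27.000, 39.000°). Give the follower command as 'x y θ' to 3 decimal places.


-5.250 -26.000 155.000

axis x: 1/4·-29.000 + 2 = -5.250
axis y: 1·-27.000 + 1 = -26.000
axis θ: 4·39.000 + -1 = 155.000


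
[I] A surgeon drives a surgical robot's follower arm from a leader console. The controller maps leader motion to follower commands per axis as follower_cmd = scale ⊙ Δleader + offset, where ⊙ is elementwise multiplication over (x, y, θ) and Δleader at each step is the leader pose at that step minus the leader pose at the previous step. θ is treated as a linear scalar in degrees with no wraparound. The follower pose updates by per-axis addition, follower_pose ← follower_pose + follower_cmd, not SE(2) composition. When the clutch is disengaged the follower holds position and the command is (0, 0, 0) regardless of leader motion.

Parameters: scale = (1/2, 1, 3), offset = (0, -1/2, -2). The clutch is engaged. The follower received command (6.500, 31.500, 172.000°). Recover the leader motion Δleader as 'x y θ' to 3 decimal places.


axis x: (6.500 − 0) / (1/2) = 13.000
axis y: (31.500 − -1/2) / (1) = 32.000
axis θ: (172.000 − -2) / (3) = 58.000

13.000 32.000 58.000


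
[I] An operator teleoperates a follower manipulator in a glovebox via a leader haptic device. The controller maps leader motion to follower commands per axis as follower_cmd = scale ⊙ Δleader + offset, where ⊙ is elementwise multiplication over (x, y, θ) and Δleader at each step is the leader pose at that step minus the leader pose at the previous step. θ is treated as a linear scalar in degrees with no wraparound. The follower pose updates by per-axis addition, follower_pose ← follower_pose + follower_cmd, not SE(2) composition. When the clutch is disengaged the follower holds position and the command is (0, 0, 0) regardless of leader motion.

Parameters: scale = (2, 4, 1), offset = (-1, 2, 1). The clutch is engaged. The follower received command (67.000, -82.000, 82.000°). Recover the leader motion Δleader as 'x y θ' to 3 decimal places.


axis x: (67.000 − -1) / (2) = 34.000
axis y: (-82.000 − 2) / (4) = -21.000
axis θ: (82.000 − 1) / (1) = 81.000

34.000 -21.000 81.000


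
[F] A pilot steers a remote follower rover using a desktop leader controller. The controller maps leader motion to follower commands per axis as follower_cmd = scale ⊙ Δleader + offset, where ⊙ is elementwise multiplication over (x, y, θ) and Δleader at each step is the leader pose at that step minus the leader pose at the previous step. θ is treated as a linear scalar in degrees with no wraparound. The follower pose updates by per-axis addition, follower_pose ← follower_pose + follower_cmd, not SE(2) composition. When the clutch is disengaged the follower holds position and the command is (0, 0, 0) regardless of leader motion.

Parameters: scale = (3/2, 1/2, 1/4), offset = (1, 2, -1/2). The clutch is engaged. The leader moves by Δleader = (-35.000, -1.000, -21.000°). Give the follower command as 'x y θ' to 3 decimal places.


axis x: 3/2·-35.000 + 1 = -51.500
axis y: 1/2·-1.000 + 2 = 1.500
axis θ: 1/4·-21.000 + -1/2 = -5.750

-51.500 1.500 -5.750


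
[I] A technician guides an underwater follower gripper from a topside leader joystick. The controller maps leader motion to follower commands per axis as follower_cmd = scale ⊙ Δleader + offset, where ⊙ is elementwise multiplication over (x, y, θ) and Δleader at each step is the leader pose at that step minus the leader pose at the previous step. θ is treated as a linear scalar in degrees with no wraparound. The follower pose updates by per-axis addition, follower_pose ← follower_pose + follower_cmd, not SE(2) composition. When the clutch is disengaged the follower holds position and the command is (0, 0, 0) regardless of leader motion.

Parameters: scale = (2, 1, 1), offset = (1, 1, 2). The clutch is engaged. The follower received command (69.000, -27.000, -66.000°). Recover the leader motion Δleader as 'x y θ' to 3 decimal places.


axis x: (69.000 − 1) / (2) = 34.000
axis y: (-27.000 − 1) / (1) = -28.000
axis θ: (-66.000 − 2) / (1) = -68.000

34.000 -28.000 -68.000


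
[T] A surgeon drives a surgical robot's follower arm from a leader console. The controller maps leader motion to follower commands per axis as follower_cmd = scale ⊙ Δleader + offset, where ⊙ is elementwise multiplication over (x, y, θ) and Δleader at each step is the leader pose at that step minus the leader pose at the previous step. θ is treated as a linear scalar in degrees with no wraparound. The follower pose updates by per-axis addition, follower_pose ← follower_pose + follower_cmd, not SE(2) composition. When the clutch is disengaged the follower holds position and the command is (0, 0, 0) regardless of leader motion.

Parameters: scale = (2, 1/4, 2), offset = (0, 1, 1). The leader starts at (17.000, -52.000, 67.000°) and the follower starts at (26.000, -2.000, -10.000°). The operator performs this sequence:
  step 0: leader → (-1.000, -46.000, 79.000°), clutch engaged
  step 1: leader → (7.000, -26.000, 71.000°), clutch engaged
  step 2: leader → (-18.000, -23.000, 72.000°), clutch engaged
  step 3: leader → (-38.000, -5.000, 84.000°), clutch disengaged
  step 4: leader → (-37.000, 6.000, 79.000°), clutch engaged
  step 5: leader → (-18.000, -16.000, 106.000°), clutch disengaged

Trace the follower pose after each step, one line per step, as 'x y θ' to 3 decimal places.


-10.000 0.500 15.000
6.000 6.500 0.000
-44.000 8.250 3.000
-44.000 8.250 3.000
-42.000 12.000 -6.000
-42.000 12.000 -6.000

step 0: Δleader=(-18.000, 6.000, 12.000°), engaged; cmd=(-36.000, 2.500, 25.000°) → follower=(-10.000, 0.500, 15.000°)
step 1: Δleader=(8.000, 20.000, -8.000°), engaged; cmd=(16.000, 6.000, -15.000°) → follower=(6.000, 6.500, 0.000°)
step 2: Δleader=(-25.000, 3.000, 1.000°), engaged; cmd=(-50.000, 1.750, 3.000°) → follower=(-44.000, 8.250, 3.000°)
step 3: Δleader=(-20.000, 18.000, 12.000°), disengaged; cmd=(0,0,0) → follower holds at (-44.000, 8.250, 3.000°)
step 4: Δleader=(1.000, 11.000, -5.000°), engaged; cmd=(2.000, 3.750, -9.000°) → follower=(-42.000, 12.000, -6.000°)
step 5: Δleader=(19.000, -22.000, 27.000°), disengaged; cmd=(0,0,0) → follower holds at (-42.000, 12.000, -6.000°)


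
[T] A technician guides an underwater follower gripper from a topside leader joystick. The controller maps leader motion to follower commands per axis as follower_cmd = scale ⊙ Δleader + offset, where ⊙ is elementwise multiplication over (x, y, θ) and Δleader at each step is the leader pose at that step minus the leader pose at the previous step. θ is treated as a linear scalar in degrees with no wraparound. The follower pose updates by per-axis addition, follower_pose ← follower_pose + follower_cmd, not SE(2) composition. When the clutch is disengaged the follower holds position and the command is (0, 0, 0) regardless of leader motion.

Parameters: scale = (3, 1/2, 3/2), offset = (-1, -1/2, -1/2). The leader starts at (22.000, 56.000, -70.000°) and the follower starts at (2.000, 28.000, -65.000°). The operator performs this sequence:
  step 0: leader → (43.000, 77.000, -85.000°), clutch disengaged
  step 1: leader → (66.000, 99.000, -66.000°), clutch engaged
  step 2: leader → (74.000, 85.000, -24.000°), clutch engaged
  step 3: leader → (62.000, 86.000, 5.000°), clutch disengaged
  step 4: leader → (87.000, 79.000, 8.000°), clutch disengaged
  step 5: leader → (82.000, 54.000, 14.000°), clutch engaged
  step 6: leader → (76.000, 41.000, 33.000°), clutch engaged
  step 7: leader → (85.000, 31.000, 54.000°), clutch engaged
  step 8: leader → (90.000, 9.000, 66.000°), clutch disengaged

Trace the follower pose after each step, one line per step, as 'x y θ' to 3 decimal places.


2.000 28.000 -65.000
70.000 38.500 -37.000
93.000 31.000 25.500
93.000 31.000 25.500
93.000 31.000 25.500
77.000 18.000 34.000
58.000 11.000 62.000
84.000 5.500 93.000
84.000 5.500 93.000

step 0: Δleader=(21.000, 21.000, -15.000°), disengaged; cmd=(0,0,0) → follower holds at (2.000, 28.000, -65.000°)
step 1: Δleader=(23.000, 22.000, 19.000°), engaged; cmd=(68.000, 10.500, 28.000°) → follower=(70.000, 38.500, -37.000°)
step 2: Δleader=(8.000, -14.000, 42.000°), engaged; cmd=(23.000, -7.500, 62.500°) → follower=(93.000, 31.000, 25.500°)
step 3: Δleader=(-12.000, 1.000, 29.000°), disengaged; cmd=(0,0,0) → follower holds at (93.000, 31.000, 25.500°)
step 4: Δleader=(25.000, -7.000, 3.000°), disengaged; cmd=(0,0,0) → follower holds at (93.000, 31.000, 25.500°)
step 5: Δleader=(-5.000, -25.000, 6.000°), engaged; cmd=(-16.000, -13.000, 8.500°) → follower=(77.000, 18.000, 34.000°)
step 6: Δleader=(-6.000, -13.000, 19.000°), engaged; cmd=(-19.000, -7.000, 28.000°) → follower=(58.000, 11.000, 62.000°)
step 7: Δleader=(9.000, -10.000, 21.000°), engaged; cmd=(26.000, -5.500, 31.000°) → follower=(84.000, 5.500, 93.000°)
step 8: Δleader=(5.000, -22.000, 12.000°), disengaged; cmd=(0,0,0) → follower holds at (84.000, 5.500, 93.000°)


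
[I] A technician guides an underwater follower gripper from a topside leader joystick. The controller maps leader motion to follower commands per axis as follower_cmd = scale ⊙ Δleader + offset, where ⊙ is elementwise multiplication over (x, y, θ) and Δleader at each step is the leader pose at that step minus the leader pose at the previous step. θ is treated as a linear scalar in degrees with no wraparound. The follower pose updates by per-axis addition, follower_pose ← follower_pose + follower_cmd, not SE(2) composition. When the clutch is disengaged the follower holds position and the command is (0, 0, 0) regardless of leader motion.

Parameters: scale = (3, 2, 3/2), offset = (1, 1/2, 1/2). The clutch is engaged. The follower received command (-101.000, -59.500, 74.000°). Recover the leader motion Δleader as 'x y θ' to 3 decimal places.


-34.000 -30.000 49.000

axis x: (-101.000 − 1) / (3) = -34.000
axis y: (-59.500 − 1/2) / (2) = -30.000
axis θ: (74.000 − 1/2) / (3/2) = 49.000


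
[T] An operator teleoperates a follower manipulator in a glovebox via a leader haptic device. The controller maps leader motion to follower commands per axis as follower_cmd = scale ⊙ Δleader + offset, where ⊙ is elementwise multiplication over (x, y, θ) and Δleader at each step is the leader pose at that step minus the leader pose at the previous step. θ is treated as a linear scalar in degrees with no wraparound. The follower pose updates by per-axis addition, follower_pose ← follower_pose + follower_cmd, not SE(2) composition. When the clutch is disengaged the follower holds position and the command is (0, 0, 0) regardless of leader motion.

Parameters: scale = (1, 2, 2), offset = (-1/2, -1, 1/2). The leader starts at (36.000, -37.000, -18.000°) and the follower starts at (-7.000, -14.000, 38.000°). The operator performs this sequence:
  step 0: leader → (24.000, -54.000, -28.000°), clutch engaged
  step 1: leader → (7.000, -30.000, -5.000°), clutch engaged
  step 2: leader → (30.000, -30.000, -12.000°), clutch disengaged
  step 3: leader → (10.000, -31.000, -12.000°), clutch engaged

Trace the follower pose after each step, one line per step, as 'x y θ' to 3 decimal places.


step 0: Δleader=(-12.000, -17.000, -10.000°), engaged; cmd=(-12.500, -35.000, -19.500°) → follower=(-19.500, -49.000, 18.500°)
step 1: Δleader=(-17.000, 24.000, 23.000°), engaged; cmd=(-17.500, 47.000, 46.500°) → follower=(-37.000, -2.000, 65.000°)
step 2: Δleader=(23.000, 0.000, -7.000°), disengaged; cmd=(0,0,0) → follower holds at (-37.000, -2.000, 65.000°)
step 3: Δleader=(-20.000, -1.000, 0.000°), engaged; cmd=(-20.500, -3.000, 0.500°) → follower=(-57.500, -5.000, 65.500°)

-19.500 -49.000 18.500
-37.000 -2.000 65.000
-37.000 -2.000 65.000
-57.500 -5.000 65.500


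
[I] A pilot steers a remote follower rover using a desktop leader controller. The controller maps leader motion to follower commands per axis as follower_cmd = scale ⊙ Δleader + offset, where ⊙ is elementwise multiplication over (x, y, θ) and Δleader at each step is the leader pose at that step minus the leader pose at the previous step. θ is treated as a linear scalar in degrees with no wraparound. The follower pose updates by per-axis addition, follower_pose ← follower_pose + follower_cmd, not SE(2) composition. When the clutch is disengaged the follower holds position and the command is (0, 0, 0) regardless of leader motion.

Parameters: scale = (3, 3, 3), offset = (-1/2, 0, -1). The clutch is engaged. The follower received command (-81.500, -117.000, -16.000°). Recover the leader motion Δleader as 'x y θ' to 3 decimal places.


-27.000 -39.000 -5.000

axis x: (-81.500 − -1/2) / (3) = -27.000
axis y: (-117.000 − 0) / (3) = -39.000
axis θ: (-16.000 − -1) / (3) = -5.000


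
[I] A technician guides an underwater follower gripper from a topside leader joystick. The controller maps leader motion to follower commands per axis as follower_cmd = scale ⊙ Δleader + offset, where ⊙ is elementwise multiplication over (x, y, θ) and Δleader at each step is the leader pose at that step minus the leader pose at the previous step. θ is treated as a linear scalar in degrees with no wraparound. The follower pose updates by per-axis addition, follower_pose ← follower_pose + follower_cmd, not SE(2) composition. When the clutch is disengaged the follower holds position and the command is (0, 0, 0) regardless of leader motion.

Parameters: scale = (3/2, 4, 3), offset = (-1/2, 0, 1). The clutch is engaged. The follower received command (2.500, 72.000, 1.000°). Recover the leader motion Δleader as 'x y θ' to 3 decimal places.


2.000 18.000 0.000

axis x: (2.500 − -1/2) / (3/2) = 2.000
axis y: (72.000 − 0) / (4) = 18.000
axis θ: (1.000 − 1) / (3) = 0.000


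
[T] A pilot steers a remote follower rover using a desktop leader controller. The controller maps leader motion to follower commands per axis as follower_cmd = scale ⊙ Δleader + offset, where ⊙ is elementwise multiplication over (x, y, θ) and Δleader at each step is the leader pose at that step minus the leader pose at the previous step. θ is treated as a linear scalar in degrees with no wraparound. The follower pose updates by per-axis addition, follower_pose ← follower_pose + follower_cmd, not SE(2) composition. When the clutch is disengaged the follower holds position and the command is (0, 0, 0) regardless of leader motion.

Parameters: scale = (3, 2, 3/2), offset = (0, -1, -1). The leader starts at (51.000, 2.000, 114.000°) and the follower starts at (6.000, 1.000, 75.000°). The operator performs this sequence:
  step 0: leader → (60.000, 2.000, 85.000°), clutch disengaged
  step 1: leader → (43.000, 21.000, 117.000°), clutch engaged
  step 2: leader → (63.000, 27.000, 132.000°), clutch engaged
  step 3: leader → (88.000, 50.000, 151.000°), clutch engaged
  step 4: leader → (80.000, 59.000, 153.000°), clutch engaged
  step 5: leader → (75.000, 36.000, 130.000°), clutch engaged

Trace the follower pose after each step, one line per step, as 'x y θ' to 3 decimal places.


6.000 1.000 75.000
-45.000 38.000 122.000
15.000 49.000 143.500
90.000 94.000 171.000
66.000 111.000 173.000
51.000 64.000 137.500

step 0: Δleader=(9.000, 0.000, -29.000°), disengaged; cmd=(0,0,0) → follower holds at (6.000, 1.000, 75.000°)
step 1: Δleader=(-17.000, 19.000, 32.000°), engaged; cmd=(-51.000, 37.000, 47.000°) → follower=(-45.000, 38.000, 122.000°)
step 2: Δleader=(20.000, 6.000, 15.000°), engaged; cmd=(60.000, 11.000, 21.500°) → follower=(15.000, 49.000, 143.500°)
step 3: Δleader=(25.000, 23.000, 19.000°), engaged; cmd=(75.000, 45.000, 27.500°) → follower=(90.000, 94.000, 171.000°)
step 4: Δleader=(-8.000, 9.000, 2.000°), engaged; cmd=(-24.000, 17.000, 2.000°) → follower=(66.000, 111.000, 173.000°)
step 5: Δleader=(-5.000, -23.000, -23.000°), engaged; cmd=(-15.000, -47.000, -35.500°) → follower=(51.000, 64.000, 137.500°)


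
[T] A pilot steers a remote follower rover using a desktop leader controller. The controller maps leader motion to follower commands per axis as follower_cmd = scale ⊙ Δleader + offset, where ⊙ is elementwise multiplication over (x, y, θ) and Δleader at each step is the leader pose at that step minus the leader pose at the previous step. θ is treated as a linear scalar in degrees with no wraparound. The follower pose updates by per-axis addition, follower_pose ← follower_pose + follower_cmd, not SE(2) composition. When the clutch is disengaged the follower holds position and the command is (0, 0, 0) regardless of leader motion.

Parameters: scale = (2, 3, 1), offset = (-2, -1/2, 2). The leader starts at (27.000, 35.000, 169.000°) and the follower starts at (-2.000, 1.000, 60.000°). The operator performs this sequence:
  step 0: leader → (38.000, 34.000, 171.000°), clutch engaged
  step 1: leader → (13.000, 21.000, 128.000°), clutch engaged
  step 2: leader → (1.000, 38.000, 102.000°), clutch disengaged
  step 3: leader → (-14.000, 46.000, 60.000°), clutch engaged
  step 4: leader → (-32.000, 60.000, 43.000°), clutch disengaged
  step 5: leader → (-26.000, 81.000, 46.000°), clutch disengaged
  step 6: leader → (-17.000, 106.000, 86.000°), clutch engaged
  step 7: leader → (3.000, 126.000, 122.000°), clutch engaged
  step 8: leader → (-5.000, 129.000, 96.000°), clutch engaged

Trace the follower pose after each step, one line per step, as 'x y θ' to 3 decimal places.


18.000 -2.500 64.000
-34.000 -42.000 23.000
-34.000 -42.000 23.000
-66.000 -18.500 -17.000
-66.000 -18.500 -17.000
-66.000 -18.500 -17.000
-50.000 56.000 25.000
-12.000 115.500 63.000
-30.000 124.000 39.000

step 0: Δleader=(11.000, -1.000, 2.000°), engaged; cmd=(20.000, -3.500, 4.000°) → follower=(18.000, -2.500, 64.000°)
step 1: Δleader=(-25.000, -13.000, -43.000°), engaged; cmd=(-52.000, -39.500, -41.000°) → follower=(-34.000, -42.000, 23.000°)
step 2: Δleader=(-12.000, 17.000, -26.000°), disengaged; cmd=(0,0,0) → follower holds at (-34.000, -42.000, 23.000°)
step 3: Δleader=(-15.000, 8.000, -42.000°), engaged; cmd=(-32.000, 23.500, -40.000°) → follower=(-66.000, -18.500, -17.000°)
step 4: Δleader=(-18.000, 14.000, -17.000°), disengaged; cmd=(0,0,0) → follower holds at (-66.000, -18.500, -17.000°)
step 5: Δleader=(6.000, 21.000, 3.000°), disengaged; cmd=(0,0,0) → follower holds at (-66.000, -18.500, -17.000°)
step 6: Δleader=(9.000, 25.000, 40.000°), engaged; cmd=(16.000, 74.500, 42.000°) → follower=(-50.000, 56.000, 25.000°)
step 7: Δleader=(20.000, 20.000, 36.000°), engaged; cmd=(38.000, 59.500, 38.000°) → follower=(-12.000, 115.500, 63.000°)
step 8: Δleader=(-8.000, 3.000, -26.000°), engaged; cmd=(-18.000, 8.500, -24.000°) → follower=(-30.000, 124.000, 39.000°)


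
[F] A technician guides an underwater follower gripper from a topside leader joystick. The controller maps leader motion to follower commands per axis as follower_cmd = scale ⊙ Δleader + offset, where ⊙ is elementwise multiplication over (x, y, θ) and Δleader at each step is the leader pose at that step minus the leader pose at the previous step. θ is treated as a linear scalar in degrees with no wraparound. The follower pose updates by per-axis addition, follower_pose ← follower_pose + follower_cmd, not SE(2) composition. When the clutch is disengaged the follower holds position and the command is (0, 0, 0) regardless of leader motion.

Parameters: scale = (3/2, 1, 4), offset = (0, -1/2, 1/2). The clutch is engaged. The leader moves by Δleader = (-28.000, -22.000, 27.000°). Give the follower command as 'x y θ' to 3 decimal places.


-42.000 -22.500 108.500

axis x: 3/2·-28.000 + 0 = -42.000
axis y: 1·-22.000 + -1/2 = -22.500
axis θ: 4·27.000 + 1/2 = 108.500


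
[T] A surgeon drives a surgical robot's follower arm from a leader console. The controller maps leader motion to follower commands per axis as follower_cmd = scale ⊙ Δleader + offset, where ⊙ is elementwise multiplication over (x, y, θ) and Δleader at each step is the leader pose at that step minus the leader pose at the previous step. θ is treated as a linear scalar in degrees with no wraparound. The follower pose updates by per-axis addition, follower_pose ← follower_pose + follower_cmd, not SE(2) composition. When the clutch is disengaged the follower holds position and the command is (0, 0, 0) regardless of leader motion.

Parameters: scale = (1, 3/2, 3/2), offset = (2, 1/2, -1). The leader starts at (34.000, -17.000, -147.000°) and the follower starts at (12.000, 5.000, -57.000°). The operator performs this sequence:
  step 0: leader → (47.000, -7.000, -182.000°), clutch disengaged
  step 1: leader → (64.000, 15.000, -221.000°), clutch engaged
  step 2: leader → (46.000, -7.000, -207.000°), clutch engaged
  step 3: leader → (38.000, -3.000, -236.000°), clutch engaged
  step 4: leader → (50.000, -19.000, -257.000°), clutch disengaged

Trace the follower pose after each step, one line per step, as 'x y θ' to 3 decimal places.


12.000 5.000 -57.000
31.000 38.500 -116.500
15.000 6.000 -96.500
9.000 12.500 -141.000
9.000 12.500 -141.000

step 0: Δleader=(13.000, 10.000, -35.000°), disengaged; cmd=(0,0,0) → follower holds at (12.000, 5.000, -57.000°)
step 1: Δleader=(17.000, 22.000, -39.000°), engaged; cmd=(19.000, 33.500, -59.500°) → follower=(31.000, 38.500, -116.500°)
step 2: Δleader=(-18.000, -22.000, 14.000°), engaged; cmd=(-16.000, -32.500, 20.000°) → follower=(15.000, 6.000, -96.500°)
step 3: Δleader=(-8.000, 4.000, -29.000°), engaged; cmd=(-6.000, 6.500, -44.500°) → follower=(9.000, 12.500, -141.000°)
step 4: Δleader=(12.000, -16.000, -21.000°), disengaged; cmd=(0,0,0) → follower holds at (9.000, 12.500, -141.000°)


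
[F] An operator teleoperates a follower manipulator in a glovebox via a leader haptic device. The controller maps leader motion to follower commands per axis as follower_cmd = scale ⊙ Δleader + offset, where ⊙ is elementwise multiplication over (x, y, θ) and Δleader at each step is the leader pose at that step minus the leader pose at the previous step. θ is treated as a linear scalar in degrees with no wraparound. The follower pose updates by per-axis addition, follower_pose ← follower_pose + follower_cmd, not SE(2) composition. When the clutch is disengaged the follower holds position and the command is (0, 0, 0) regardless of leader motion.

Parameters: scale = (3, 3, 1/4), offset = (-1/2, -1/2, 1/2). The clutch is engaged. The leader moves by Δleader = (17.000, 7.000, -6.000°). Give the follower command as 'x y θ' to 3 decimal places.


axis x: 3·17.000 + -1/2 = 50.500
axis y: 3·7.000 + -1/2 = 20.500
axis θ: 1/4·-6.000 + 1/2 = -1.000

50.500 20.500 -1.000
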